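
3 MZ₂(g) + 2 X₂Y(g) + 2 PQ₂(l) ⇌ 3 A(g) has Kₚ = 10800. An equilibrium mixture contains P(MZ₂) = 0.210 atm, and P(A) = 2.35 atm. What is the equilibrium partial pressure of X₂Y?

P(X₂Y) = 0.360 atm

(PQ₂ is a pure liquid — omitted from Kₚ.)
At equilibrium, Kₚ = P(A)³ / (P(MZ₂)³·P(X₂Y)²) = 10800.
(2.35)³ / ((0.210)³·(P(X₂Y))²) = 10800
P(X₂Y)² = 0.130 ⇒ P(X₂Y) = 0.360 atm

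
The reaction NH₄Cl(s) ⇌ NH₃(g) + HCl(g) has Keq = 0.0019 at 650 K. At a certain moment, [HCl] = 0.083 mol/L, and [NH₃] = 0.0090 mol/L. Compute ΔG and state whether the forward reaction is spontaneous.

(NH₄Cl is a pure solid — omitted from Q.)
Q = [NH₃]·[HCl] = (0.0090)·(0.083) = 7.47×10⁻⁴
ΔG = RT ln(Q/Keq) = (8.314 J mol⁻¹ K⁻¹)(650 K) × ln(7.47×10⁻⁴/0.0019)
   = (5.404 kJ/mol)(-0.9335) = -5.04 kJ/mol
ΔG < 0, so the forward reaction is spontaneous (proceeds forward).

ΔG = -5.04 kJ/mol; the forward reaction is spontaneous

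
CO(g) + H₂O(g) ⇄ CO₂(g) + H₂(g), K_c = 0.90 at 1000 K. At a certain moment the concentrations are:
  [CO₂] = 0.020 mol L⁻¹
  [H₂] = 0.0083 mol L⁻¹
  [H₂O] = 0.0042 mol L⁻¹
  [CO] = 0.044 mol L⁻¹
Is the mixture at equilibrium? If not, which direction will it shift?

Q_c = [CO₂]·[H₂] / ([CO]·[H₂O]) = (0.020)·(0.0083) / ((0.044)·(0.0042)) = 0.90
Q_c = 0.90 = K_c; the system is at equilibrium.

yes, at equilibrium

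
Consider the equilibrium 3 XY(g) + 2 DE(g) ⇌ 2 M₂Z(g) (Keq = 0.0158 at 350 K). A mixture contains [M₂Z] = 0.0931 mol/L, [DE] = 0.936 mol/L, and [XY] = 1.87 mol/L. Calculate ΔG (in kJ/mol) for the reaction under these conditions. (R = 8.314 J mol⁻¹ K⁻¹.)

Q = [M₂Z]² / ([XY]³·[DE]²) = (0.0931)² / ((1.87)³·(0.936)²) = 0.00151
ΔG = RT ln(Q/Keq) = (8.314 J mol⁻¹ K⁻¹)(350 K) × ln(0.00151/0.0158)
   = (2.910 kJ/mol)(-2.348) = -6.83 kJ/mol
ΔG < 0, so the forward reaction is spontaneous (proceeds forward).

ΔG = -6.83 kJ/mol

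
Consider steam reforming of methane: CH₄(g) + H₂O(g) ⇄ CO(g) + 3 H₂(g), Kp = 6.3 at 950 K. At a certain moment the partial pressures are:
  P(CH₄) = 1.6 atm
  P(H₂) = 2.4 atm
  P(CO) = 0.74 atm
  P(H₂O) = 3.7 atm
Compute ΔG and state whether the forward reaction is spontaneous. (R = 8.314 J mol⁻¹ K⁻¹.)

ΔG = -10.2 kJ/mol; the forward reaction is spontaneous

Qp = P(CO)·P(H₂)³ / (P(CH₄)·P(H₂O)) = (0.74)·(2.4)³ / ((1.6)·(3.7)) = 1.73
ΔG = RT ln(Qp/Kp) = (8.314 J mol⁻¹ K⁻¹)(950 K) × ln(1.73/6.3)
   = (7.898 kJ/mol)(-1.292) = -10.2 kJ/mol
ΔG < 0, so the forward reaction is spontaneous (proceeds forward).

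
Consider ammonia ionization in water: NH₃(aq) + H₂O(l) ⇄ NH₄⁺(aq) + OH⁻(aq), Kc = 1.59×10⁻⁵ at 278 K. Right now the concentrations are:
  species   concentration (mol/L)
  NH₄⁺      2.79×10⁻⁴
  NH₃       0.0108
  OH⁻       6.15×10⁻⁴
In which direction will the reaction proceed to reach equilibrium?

at equilibrium

(H₂O is a pure liquid — omitted from Qc.)
Qc = [NH₄⁺]·[OH⁻] / [NH₃] = (2.79×10⁻⁴)·(6.15×10⁻⁴) / (0.0108) = 1.59×10⁻⁵
Qc = 1.59×10⁻⁵ = Kc, so the system is already at equilibrium.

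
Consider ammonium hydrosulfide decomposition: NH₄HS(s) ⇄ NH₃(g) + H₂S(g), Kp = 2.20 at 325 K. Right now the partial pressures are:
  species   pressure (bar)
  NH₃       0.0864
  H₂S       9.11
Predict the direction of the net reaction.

(NH₄HS is a pure solid — omitted from Qp.)
Qp = P(NH₃)·P(H₂S) = (0.0864)·(9.11) = 0.787
Qp = 0.787 < Kp = 2.20, so the forward reaction proceeds.

forward (toward products)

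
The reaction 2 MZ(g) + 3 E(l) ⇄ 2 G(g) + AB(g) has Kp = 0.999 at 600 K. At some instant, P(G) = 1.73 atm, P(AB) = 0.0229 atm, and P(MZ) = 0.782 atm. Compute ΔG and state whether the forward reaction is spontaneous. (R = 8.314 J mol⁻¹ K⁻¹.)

(E is a pure liquid — omitted from Qp.)
Qp = P(G)²·P(AB) / P(MZ)² = (1.73)²·(0.0229) / (0.782)² = 0.112
ΔG = RT ln(Qp/Kp) = (8.314 J mol⁻¹ K⁻¹)(600 K) × ln(0.112/0.999)
   = (4.988 kJ/mol)(-2.188) = -10.9 kJ/mol
ΔG < 0, so the forward reaction is spontaneous (proceeds forward).

ΔG = -10.9 kJ/mol; the forward reaction is spontaneous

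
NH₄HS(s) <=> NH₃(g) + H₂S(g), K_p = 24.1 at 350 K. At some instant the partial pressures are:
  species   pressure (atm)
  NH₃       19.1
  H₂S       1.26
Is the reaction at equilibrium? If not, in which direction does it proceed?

neither direction; the system is at equilibrium

(NH₄HS is a pure solid — omitted from Q_p.)
Q_p = P(NH₃)·P(H₂S) = (19.1)·(1.26) = 24.1
Q_p = 24.1 = K_p, so the system is already at equilibrium.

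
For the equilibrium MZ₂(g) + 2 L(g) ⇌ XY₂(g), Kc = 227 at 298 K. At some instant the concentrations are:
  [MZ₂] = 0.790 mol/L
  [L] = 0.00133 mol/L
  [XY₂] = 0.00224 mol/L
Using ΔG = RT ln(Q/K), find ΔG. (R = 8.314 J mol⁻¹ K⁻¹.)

Qc = [XY₂] / ([MZ₂]·[L]²) = (0.00224) / ((0.790)·(0.00133)²) = 1600
ΔG = RT ln(Qc/Kc) = (8.314 J mol⁻¹ K⁻¹)(298 K) × ln(1600/227)
   = (2.478 kJ/mol)(1.953) = 4.84 kJ/mol
ΔG > 0, so the forward reaction is non-spontaneous (proceeds in reverse).

ΔG = 4.84 kJ/mol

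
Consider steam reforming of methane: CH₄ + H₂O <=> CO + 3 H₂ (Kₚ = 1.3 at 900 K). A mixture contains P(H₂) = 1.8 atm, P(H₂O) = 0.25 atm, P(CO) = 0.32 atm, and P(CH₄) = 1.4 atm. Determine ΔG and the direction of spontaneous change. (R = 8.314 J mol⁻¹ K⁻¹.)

ΔG = 10.6 kJ/mol; the forward reaction is non-spontaneous

Qₚ = P(CO)·P(H₂)³ / (P(CH₄)·P(H₂O)) = (0.32)·(1.8)³ / ((1.4)·(0.25)) = 5.33
ΔG = RT ln(Qₚ/Kₚ) = (8.314 J mol⁻¹ K⁻¹)(900 K) × ln(5.33/1.3)
   = (7.483 kJ/mol)(1.411) = 10.6 kJ/mol
ΔG > 0, so the forward reaction is non-spontaneous (proceeds in reverse).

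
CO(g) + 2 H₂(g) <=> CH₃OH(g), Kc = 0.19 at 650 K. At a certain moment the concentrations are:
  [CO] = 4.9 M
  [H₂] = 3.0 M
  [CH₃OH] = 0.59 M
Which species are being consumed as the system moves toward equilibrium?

CO, H₂ (reactants)

Qc = [CH₃OH] / ([CO]·[H₂]²) = (0.59) / ((4.9)·(3.0)²) = 0.013
Qc = 0.013 < Kc = 0.19: net forward reaction.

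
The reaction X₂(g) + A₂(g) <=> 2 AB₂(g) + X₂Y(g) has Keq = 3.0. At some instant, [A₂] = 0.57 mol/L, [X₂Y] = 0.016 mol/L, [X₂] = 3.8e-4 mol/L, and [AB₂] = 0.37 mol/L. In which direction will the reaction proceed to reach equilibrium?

Q = [AB₂]²·[X₂Y] / ([X₂]·[A₂]) = (0.37)²·(0.016) / ((3.8e-4)·(0.57)) = 10
Q = 10 > Keq = 3.0, so the reverse reaction proceeds.

in the reverse direction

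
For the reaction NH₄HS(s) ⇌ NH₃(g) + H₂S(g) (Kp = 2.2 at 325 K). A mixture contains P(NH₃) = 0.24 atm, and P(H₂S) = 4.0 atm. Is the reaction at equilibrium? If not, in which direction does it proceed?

(NH₄HS is a pure solid — omitted from Qp.)
Qp = P(NH₃)·P(H₂S) = (0.24)·(4.0) = 0.96
Qp = 0.96 < Kp = 2.2, so the forward reaction proceeds.

toward products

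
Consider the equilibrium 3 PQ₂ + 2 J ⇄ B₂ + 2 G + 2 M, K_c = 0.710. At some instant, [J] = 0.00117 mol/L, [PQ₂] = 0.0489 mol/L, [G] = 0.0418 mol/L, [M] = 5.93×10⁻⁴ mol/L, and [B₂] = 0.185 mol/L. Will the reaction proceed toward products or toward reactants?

Q_c = [B₂]·[G]²·[M]² / ([PQ₂]³·[J]²) = (0.185)·(0.0418)²·(5.93×10⁻⁴)² / ((0.0489)³·(0.00117)²) = 0.710
Q_c = 0.710 = K_c, so the system is already at equilibrium.

at equilibrium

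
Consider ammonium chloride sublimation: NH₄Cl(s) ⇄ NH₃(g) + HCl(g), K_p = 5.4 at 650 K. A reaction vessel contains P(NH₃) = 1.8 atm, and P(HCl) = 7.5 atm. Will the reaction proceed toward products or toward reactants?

to the left

(NH₄Cl is a pure solid — omitted from Q_p.)
Q_p = P(NH₃)·P(HCl) = (1.8)·(7.5) = 14
Q_p = 14 > K_p = 5.4, so the reverse reaction proceeds.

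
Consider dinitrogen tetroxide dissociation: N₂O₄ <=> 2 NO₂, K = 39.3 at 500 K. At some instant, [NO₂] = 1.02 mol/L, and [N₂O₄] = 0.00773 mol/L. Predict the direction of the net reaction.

Q = [NO₂]² / [N₂O₄] = (1.02)² / (0.00773) = 135
Q = 135 > K = 39.3, so the reverse reaction proceeds.

in the reverse direction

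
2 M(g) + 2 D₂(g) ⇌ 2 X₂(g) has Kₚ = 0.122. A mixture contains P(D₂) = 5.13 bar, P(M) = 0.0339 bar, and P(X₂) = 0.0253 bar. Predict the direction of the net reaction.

Qₚ = P(X₂)² / (P(M)²·P(D₂)²) = (0.0253)² / ((0.0339)²·(5.13)²) = 0.0212
Qₚ = 0.0212 < Kₚ = 0.122, so the forward reaction proceeds.

forward (toward products)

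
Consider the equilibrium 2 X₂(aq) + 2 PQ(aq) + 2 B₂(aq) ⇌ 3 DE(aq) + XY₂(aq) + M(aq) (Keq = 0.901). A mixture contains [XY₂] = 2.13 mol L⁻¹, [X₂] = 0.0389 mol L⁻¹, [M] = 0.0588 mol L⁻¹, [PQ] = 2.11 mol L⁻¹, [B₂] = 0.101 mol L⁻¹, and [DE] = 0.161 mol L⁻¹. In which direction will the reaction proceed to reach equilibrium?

Q = [DE]³·[XY₂]·[M] / ([X₂]²·[PQ]²·[B₂]²) = (0.161)³·(2.13)·(0.0588) / ((0.0389)²·(2.11)²·(0.101)²) = 7.61
Q = 7.61 > Keq = 0.901, so the reverse reaction proceeds.

toward reactants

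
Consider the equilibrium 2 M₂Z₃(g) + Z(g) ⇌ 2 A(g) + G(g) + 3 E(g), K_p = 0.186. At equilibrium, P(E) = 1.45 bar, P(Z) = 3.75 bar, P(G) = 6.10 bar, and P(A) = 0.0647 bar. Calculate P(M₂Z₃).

P(M₂Z₃) = 0.334 bar

At equilibrium, K_p = P(A)²·P(G)·P(E)³ / (P(M₂Z₃)²·P(Z)) = 0.186.
(0.0647)²·(6.10)·(1.45)³ / ((P(M₂Z₃))²·(3.75)) = 0.186
P(M₂Z₃)² = 0.112 ⇒ P(M₂Z₃) = 0.334 bar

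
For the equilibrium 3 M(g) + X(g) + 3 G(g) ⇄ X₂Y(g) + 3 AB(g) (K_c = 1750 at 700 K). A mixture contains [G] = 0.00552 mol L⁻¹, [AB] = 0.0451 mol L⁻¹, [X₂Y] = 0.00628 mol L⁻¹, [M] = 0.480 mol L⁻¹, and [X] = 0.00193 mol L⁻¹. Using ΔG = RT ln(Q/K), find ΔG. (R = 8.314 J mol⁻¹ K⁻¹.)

ΔG = 12.9 kJ/mol

Q_c = [X₂Y]·[AB]³ / ([M]³·[X]·[G]³) = (0.00628)·(0.0451)³ / ((0.480)³·(0.00193)·(0.00552)³) = 16000
ΔG = RT ln(Q_c/K_c) = (8.314 J mol⁻¹ K⁻¹)(700 K) × ln(16000/1750)
   = (5.820 kJ/mol)(2.213) = 12.9 kJ/mol
ΔG > 0, so the forward reaction is non-spontaneous (proceeds in reverse).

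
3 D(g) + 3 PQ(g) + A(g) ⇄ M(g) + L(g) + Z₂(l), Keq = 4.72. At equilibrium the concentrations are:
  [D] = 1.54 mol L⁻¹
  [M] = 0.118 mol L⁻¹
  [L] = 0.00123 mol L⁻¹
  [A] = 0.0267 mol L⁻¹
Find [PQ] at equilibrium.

(Z₂ is a pure liquid — omitted from Keq.)
At equilibrium, Keq = [M]·[L] / ([D]³·[PQ]³·[A]) = 4.72.
(0.118)·(0.00123) / ((1.54)³·([PQ])³·(0.0267)) = 4.72
[PQ]³ = 3.15e-4 ⇒ [PQ] = 0.0681 mol L⁻¹

[PQ] = 0.0681 mol L⁻¹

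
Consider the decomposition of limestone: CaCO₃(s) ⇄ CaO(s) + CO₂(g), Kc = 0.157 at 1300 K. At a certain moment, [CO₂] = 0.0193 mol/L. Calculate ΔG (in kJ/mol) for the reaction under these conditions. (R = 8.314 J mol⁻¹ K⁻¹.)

(CaCO₃, CaO are pure solids — omitted from Qc.)
Qc = [CO₂] = 0.0193
ΔG = RT ln(Qc/Kc) = (8.314 J mol⁻¹ K⁻¹)(1300 K) × ln(0.0193/0.157)
   = (10.81 kJ/mol)(-2.096) = -22.7 kJ/mol
ΔG < 0, so the forward reaction is spontaneous (proceeds forward).

ΔG = -22.7 kJ/mol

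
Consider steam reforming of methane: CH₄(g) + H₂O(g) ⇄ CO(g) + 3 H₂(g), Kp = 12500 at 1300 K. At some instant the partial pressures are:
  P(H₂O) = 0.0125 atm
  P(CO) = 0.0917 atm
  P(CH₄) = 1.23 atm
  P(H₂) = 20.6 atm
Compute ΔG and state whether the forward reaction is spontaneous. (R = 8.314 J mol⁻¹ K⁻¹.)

ΔG = 15.4 kJ/mol; the forward reaction is non-spontaneous

Qp = P(CO)·P(H₂)³ / (P(CH₄)·P(H₂O)) = (0.0917)·(20.6)³ / ((1.23)·(0.0125)) = 52100
ΔG = RT ln(Qp/Kp) = (8.314 J mol⁻¹ K⁻¹)(1300 K) × ln(52100/12500)
   = (10.81 kJ/mol)(1.427) = 15.4 kJ/mol
ΔG > 0, so the forward reaction is non-spontaneous (proceeds in reverse).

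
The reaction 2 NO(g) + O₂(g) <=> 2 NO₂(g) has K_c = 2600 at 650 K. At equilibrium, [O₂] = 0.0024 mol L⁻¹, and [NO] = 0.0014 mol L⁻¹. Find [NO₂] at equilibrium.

At equilibrium, K_c = [NO₂]² / ([NO]²·[O₂]) = 2600.
([NO₂])² / ((0.0014)²·(0.0024)) = 2600
[NO₂]² = 1.22×10⁻⁵ ⇒ [NO₂] = 0.0035 mol L⁻¹

[NO₂] = 0.0035 mol L⁻¹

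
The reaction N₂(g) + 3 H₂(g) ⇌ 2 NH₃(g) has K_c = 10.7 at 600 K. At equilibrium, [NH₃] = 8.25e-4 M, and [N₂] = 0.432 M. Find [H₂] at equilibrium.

At equilibrium, K_c = [NH₃]² / ([N₂]·[H₂]³) = 10.7.
(8.25e-4)² / ((0.432)·([H₂])³) = 10.7
[H₂]³ = 1.47e-7 ⇒ [H₂] = 0.00528 M

[H₂] = 0.00528 M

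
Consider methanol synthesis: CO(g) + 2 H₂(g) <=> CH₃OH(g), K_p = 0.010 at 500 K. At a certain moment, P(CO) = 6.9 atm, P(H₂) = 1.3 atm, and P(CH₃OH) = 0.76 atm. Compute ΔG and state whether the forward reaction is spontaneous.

ΔG = 7.79 kJ/mol; the forward reaction is non-spontaneous

Q_p = P(CH₃OH) / (P(CO)·P(H₂)²) = (0.76) / ((6.9)·(1.3)²) = 0.0652
ΔG = RT ln(Q_p/K_p) = (8.314 J mol⁻¹ K⁻¹)(500 K) × ln(0.0652/0.010)
   = (4.157 kJ/mol)(1.875) = 7.79 kJ/mol
ΔG > 0, so the forward reaction is non-spontaneous (proceeds in reverse).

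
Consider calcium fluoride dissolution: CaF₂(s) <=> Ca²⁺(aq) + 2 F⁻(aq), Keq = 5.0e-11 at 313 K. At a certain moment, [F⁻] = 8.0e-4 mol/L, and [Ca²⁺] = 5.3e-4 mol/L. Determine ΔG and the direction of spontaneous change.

ΔG = 4.98 kJ/mol; the forward reaction is non-spontaneous

(CaF₂ is a pure solid — omitted from Q.)
Q = [Ca²⁺]·[F⁻]² = (5.3e-4)·(8.0e-4)² = 3.39e-10
ΔG = RT ln(Q/Keq) = (8.314 J mol⁻¹ K⁻¹)(313 K) × ln(3.39e-10/5.0e-11)
   = (2.602 kJ/mol)(1.914) = 4.98 kJ/mol
ΔG > 0, so the forward reaction is non-spontaneous (proceeds in reverse).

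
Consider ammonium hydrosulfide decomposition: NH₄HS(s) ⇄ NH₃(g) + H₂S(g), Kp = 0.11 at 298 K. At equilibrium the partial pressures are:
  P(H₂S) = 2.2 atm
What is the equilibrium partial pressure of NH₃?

(NH₄HS is a pure solid — omitted from Kp.)
At equilibrium, Kp = P(NH₃)·P(H₂S) = 0.11.
(P(NH₃))·(2.2) = 0.11
P(NH₃) = 0.0500 = 0.050 atm

P(NH₃) = 0.050 atm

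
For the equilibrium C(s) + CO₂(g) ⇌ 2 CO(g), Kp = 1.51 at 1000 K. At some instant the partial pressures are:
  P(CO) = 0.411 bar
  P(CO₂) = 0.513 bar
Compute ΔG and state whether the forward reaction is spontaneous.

ΔG = -12.7 kJ/mol; the forward reaction is spontaneous

(C is a pure solid — omitted from Qp.)
Qp = P(CO)² / P(CO₂) = (0.411)² / (0.513) = 0.329
ΔG = RT ln(Qp/Kp) = (8.314 J mol⁻¹ K⁻¹)(1000 K) × ln(0.329/1.51)
   = (8.314 kJ/mol)(-1.524) = -12.7 kJ/mol
ΔG < 0, so the forward reaction is spontaneous (proceeds forward).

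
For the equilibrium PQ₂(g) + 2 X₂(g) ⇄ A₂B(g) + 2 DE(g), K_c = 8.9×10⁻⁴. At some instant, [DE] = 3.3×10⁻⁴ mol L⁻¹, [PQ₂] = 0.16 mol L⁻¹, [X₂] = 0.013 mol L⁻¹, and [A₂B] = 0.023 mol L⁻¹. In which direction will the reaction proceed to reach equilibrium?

Q_c = [A₂B]·[DE]² / ([PQ₂]·[X₂]²) = (0.023)·(3.3×10⁻⁴)² / ((0.16)·(0.013)²) = 9.3×10⁻⁵
Q_c = 9.3×10⁻⁵ < K_c = 8.9×10⁻⁴, so the forward reaction proceeds.

forward (toward products)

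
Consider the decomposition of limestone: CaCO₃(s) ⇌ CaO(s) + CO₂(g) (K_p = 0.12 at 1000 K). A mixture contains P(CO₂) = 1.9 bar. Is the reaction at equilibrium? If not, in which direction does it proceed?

(CaCO₃, CaO are pure solids — omitted from Q_p.)
Q_p = P(CO₂) = 1.9
Q_p = 1.9 > K_p = 0.12, so the reverse reaction proceeds.

reverse (toward reactants)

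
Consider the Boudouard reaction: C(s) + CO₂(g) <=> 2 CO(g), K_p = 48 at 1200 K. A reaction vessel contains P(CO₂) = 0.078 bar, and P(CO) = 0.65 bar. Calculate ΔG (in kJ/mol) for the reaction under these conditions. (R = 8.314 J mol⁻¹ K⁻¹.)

ΔG = -21.8 kJ/mol

(C is a pure solid — omitted from Q_p.)
Q_p = P(CO)² / P(CO₂) = (0.65)² / (0.078) = 5.42
ΔG = RT ln(Q_p/K_p) = (8.314 J mol⁻¹ K⁻¹)(1200 K) × ln(5.42/48)
   = (9.977 kJ/mol)(-2.181) = -21.8 kJ/mol
ΔG < 0, so the forward reaction is spontaneous (proceeds forward).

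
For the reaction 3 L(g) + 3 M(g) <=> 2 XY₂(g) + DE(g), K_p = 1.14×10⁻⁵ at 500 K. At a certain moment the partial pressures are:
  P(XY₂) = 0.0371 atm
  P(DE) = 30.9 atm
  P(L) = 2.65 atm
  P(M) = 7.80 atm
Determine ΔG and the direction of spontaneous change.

ΔG = -3.58 kJ/mol; the forward reaction is spontaneous

Q_p = P(XY₂)²·P(DE) / (P(L)³·P(M)³) = (0.0371)²·(30.9) / ((2.65)³·(7.80)³) = 4.82×10⁻⁶
ΔG = RT ln(Q_p/K_p) = (8.314 J mol⁻¹ K⁻¹)(500 K) × ln(4.82×10⁻⁶/1.14×10⁻⁵)
   = (4.157 kJ/mol)(-0.8608) = -3.58 kJ/mol
ΔG < 0, so the forward reaction is spontaneous (proceeds forward).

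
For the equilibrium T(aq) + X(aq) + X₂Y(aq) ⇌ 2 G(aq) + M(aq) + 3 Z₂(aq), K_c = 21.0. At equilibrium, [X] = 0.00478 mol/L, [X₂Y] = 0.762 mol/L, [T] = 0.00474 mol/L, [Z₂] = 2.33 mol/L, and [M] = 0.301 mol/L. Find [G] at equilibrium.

At equilibrium, K_c = [G]²·[M]·[Z₂]³ / ([T]·[X]·[X₂Y]) = 21.0.
([G])²·(0.301)·(2.33)³ / ((0.00474)·(0.00478)·(0.762)) = 21.0
[G]² = 9.52×10⁻⁵ ⇒ [G] = 0.00976 mol/L

[G] = 0.00976 mol/L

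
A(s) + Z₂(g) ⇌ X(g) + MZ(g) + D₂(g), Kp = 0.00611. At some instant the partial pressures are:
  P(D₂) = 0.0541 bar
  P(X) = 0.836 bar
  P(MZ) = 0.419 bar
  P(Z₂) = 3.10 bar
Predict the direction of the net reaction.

(A is a pure solid — omitted from Qp.)
Qp = P(X)·P(MZ)·P(D₂) / P(Z₂) = (0.836)·(0.419)·(0.0541) / (3.10) = 0.00611
Qp = 0.00611 = Kp, so the system is already at equilibrium.

neither direction; the system is at equilibrium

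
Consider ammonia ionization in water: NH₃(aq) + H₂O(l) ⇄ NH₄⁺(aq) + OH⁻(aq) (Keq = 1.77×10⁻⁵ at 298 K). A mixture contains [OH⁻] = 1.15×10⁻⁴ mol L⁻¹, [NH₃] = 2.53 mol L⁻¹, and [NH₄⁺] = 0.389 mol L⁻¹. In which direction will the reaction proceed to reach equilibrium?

(H₂O is a pure liquid — omitted from Q.)
Q = [NH₄⁺]·[OH⁻] / [NH₃] = (0.389)·(1.15×10⁻⁴) / (2.53) = 1.77×10⁻⁵
Q = 1.77×10⁻⁵ = Keq, so the system is already at equilibrium.

at equilibrium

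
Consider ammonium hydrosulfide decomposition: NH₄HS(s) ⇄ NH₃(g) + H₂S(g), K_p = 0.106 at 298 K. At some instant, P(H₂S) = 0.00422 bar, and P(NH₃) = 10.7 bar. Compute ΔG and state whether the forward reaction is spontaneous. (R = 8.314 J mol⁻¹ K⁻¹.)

ΔG = -2.11 kJ/mol; the forward reaction is spontaneous

(NH₄HS is a pure solid — omitted from Q_p.)
Q_p = P(NH₃)·P(H₂S) = (10.7)·(0.00422) = 0.0452
ΔG = RT ln(Q_p/K_p) = (8.314 J mol⁻¹ K⁻¹)(298 K) × ln(0.0452/0.106)
   = (2.478 kJ/mol)(-0.8523) = -2.11 kJ/mol
ΔG < 0, so the forward reaction is spontaneous (proceeds forward).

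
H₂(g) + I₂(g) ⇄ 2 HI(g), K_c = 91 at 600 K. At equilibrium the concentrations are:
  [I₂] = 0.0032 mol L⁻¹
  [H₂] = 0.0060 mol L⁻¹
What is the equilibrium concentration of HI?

At equilibrium, K_c = [HI]² / ([H₂]·[I₂]) = 91.
([HI])² / ((0.0060)·(0.0032)) = 91
[HI]² = 0.00175 ⇒ [HI] = 0.042 mol L⁻¹

[HI] = 0.042 mol L⁻¹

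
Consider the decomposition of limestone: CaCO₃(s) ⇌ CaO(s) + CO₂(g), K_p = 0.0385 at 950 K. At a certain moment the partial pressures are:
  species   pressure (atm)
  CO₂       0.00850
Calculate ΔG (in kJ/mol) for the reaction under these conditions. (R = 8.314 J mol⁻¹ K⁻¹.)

ΔG = -11.9 kJ/mol

(CaCO₃, CaO are pure solids — omitted from Q_p.)
Q_p = P(CO₂) = 0.00850
ΔG = RT ln(Q_p/K_p) = (8.314 J mol⁻¹ K⁻¹)(950 K) × ln(0.00850/0.0385)
   = (7.898 kJ/mol)(-1.511) = -11.9 kJ/mol
ΔG < 0, so the forward reaction is spontaneous (proceeds forward).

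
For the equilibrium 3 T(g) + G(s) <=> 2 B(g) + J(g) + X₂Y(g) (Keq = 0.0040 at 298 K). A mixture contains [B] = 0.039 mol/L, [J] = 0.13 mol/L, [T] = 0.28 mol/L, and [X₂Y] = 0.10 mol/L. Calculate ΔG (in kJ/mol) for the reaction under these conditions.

ΔG = -3.69 kJ/mol

(G is a pure solid — omitted from Q.)
Q = [B]²·[J]·[X₂Y] / [T]³ = (0.039)²·(0.13)·(0.10) / (0.28)³ = 9.01×10⁻⁴
ΔG = RT ln(Q/Keq) = (8.314 J mol⁻¹ K⁻¹)(298 K) × ln(9.01×10⁻⁴/0.0040)
   = (2.478 kJ/mol)(-1.491) = -3.69 kJ/mol
ΔG < 0, so the forward reaction is spontaneous (proceeds forward).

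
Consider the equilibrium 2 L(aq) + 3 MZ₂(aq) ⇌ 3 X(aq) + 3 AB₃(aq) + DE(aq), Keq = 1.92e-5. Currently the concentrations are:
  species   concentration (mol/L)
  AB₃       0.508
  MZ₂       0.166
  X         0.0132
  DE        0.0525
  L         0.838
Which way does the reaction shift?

Q = [X]³·[AB₃]³·[DE] / ([L]²·[MZ₂]³) = (0.0132)³·(0.508)³·(0.0525) / ((0.838)²·(0.166)³) = 4.93e-6
Q = 4.93e-6 < Keq = 1.92e-5, so the forward reaction proceeds.

to the right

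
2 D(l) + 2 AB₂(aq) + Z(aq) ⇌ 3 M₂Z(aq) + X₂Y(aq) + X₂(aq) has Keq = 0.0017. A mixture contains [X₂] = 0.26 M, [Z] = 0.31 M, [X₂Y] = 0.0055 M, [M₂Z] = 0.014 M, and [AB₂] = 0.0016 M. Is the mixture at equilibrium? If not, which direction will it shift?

(D is a pure liquid — omitted from Q.)
Q = [M₂Z]³·[X₂Y]·[X₂] / ([AB₂]²·[Z]) = (0.014)³·(0.0055)·(0.26) / ((0.0016)²·(0.31)) = 0.0049
Q = 0.0049 > Keq = 0.0017: net reverse reaction.

no; Q > K, reaction proceeds in reverse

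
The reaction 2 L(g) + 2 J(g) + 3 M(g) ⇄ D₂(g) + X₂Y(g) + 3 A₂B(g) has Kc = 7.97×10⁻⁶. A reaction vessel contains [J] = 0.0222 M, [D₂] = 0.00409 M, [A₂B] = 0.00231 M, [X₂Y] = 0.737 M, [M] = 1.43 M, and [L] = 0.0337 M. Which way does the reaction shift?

Qc = [D₂]·[X₂Y]·[A₂B]³ / ([L]²·[J]²·[M]³) = (0.00409)·(0.737)·(0.00231)³ / ((0.0337)²·(0.0222)²·(1.43)³) = 2.27×10⁻⁵
Qc = 2.27×10⁻⁵ > Kc = 7.97×10⁻⁶, so the reverse reaction proceeds.

toward reactants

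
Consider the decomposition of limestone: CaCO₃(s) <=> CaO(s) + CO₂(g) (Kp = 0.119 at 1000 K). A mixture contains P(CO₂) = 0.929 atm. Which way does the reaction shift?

(CaCO₃, CaO are pure solids — omitted from Qp.)
Qp = P(CO₂) = 0.929
Qp = 0.929 > Kp = 0.119, so the reverse reaction proceeds.

in the reverse direction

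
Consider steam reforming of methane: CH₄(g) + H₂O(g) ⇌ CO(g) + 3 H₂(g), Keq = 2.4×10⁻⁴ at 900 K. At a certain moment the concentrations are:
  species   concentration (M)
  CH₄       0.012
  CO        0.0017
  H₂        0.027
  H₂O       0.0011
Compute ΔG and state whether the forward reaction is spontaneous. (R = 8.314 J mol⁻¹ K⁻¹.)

ΔG = 17.6 kJ/mol; the forward reaction is non-spontaneous

Q = [CO]·[H₂]³ / ([CH₄]·[H₂O]) = (0.0017)·(0.027)³ / ((0.012)·(0.0011)) = 0.00253
ΔG = RT ln(Q/Keq) = (8.314 J mol⁻¹ K⁻¹)(900 K) × ln(0.00253/2.4×10⁻⁴)
   = (7.483 kJ/mol)(2.355) = 17.6 kJ/mol
ΔG > 0, so the forward reaction is non-spontaneous (proceeds in reverse).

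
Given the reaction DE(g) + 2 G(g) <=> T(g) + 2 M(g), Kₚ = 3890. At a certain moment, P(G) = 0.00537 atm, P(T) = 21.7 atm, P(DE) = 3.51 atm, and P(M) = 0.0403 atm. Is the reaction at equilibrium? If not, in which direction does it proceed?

Qₚ = P(T)·P(M)² / (P(DE)·P(G)²) = (21.7)·(0.0403)² / ((3.51)·(0.00537)²) = 348
Qₚ = 348 < Kₚ = 3890, so the forward reaction proceeds.

toward products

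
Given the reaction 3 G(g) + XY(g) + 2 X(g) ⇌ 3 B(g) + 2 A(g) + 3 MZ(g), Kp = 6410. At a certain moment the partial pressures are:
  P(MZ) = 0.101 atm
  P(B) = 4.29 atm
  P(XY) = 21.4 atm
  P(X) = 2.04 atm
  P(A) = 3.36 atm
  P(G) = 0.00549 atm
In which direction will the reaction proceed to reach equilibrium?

reverse (toward reactants)

Qp = P(B)³·P(A)²·P(MZ)³ / (P(G)³·P(XY)·P(X)²) = (4.29)³·(3.36)²·(0.101)³ / ((0.00549)³·(21.4)·(2.04)²) = 62300
Qp = 62300 > Kp = 6410, so the reverse reaction proceeds.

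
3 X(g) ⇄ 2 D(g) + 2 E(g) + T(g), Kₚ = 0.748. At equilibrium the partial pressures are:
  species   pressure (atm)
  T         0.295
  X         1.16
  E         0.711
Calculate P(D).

P(D) = 2.80 atm

At equilibrium, Kₚ = P(D)²·P(E)²·P(T) / P(X)³ = 0.748.
(P(D))²·(0.711)²·(0.295) / (1.16)³ = 0.748
P(D)² = 7.83 ⇒ P(D) = 2.80 atm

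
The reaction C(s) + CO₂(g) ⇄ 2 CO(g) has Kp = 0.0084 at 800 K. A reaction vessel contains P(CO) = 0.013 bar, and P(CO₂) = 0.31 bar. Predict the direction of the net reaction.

forward (toward products)

(C is a pure solid — omitted from Qp.)
Qp = P(CO)² / P(CO₂) = (0.013)² / (0.31) = 5.5×10⁻⁴
Qp = 5.5×10⁻⁴ < Kp = 0.0084, so the forward reaction proceeds.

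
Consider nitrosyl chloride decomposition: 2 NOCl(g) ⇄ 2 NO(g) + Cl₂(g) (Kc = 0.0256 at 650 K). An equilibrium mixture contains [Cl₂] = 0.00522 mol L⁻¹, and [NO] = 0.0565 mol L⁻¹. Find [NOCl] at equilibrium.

At equilibrium, Kc = [NO]²·[Cl₂] / [NOCl]² = 0.0256.
(0.0565)²·(0.00522) / ([NOCl])² = 0.0256
[NOCl]² = 6.51e-4 ⇒ [NOCl] = 0.0255 mol L⁻¹

[NOCl] = 0.0255 mol L⁻¹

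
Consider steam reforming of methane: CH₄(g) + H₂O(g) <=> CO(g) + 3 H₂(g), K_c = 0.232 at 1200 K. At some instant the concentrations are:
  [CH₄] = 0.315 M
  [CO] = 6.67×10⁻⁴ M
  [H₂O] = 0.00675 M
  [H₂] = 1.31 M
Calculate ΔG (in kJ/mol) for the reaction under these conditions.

Q_c = [CO]·[H₂]³ / ([CH₄]·[H₂O]) = (6.67×10⁻⁴)·(1.31)³ / ((0.315)·(0.00675)) = 0.705
ΔG = RT ln(Q_c/K_c) = (8.314 J mol⁻¹ K⁻¹)(1200 K) × ln(0.705/0.232)
   = (9.977 kJ/mol)(1.111) = 11.1 kJ/mol
ΔG > 0, so the forward reaction is non-spontaneous (proceeds in reverse).

ΔG = 11.1 kJ/mol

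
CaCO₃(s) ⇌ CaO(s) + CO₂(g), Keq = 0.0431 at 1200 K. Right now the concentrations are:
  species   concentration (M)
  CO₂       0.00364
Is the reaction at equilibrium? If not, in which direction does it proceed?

forward (toward products)

(CaCO₃, CaO are pure solids — omitted from Q.)
Q = [CO₂] = 0.00364
Q = 0.00364 < Keq = 0.0431, so the forward reaction proceeds.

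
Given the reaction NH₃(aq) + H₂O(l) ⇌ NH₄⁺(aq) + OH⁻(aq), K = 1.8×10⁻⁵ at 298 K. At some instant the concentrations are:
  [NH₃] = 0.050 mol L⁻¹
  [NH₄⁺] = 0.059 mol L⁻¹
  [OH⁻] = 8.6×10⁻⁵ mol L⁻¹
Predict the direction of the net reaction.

reverse (toward reactants)

(H₂O is a pure liquid — omitted from Q.)
Q = [NH₄⁺]·[OH⁻] / [NH₃] = (0.059)·(8.6×10⁻⁵) / (0.050) = 1.0×10⁻⁴
Q = 1.0×10⁻⁴ > K = 1.8×10⁻⁵, so the reverse reaction proceeds.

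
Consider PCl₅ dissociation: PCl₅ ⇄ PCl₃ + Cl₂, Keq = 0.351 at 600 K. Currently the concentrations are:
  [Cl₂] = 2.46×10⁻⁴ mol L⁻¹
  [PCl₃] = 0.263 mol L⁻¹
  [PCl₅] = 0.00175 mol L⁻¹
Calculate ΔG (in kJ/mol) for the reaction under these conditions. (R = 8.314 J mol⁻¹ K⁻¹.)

Q = [PCl₃]·[Cl₂] / [PCl₅] = (0.263)·(2.46×10⁻⁴) / (0.00175) = 0.0370
ΔG = RT ln(Q/Keq) = (8.314 J mol⁻¹ K⁻¹)(600 K) × ln(0.0370/0.351)
   = (4.988 kJ/mol)(-2.250) = -11.2 kJ/mol
ΔG < 0, so the forward reaction is spontaneous (proceeds forward).

ΔG = -11.2 kJ/mol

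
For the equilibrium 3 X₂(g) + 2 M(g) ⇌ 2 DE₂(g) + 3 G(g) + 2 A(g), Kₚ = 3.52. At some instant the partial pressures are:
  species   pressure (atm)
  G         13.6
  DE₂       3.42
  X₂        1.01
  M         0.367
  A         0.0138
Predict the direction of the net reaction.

to the left

Qₚ = P(DE₂)²·P(G)³·P(A)² / (P(X₂)³·P(M)²) = (3.42)²·(13.6)³·(0.0138)² / ((1.01)³·(0.367)²) = 40.4
Qₚ = 40.4 > Kₚ = 3.52, so the reverse reaction proceeds.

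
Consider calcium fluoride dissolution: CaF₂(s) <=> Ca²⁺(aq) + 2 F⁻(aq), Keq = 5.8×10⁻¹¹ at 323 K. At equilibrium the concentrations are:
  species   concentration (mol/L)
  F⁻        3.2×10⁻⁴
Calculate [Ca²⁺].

(CaF₂ is a pure solid — omitted from Keq.)
At equilibrium, Keq = [Ca²⁺]·[F⁻]² = 5.8×10⁻¹¹.
([Ca²⁺])·(3.2×10⁻⁴)² = 5.8×10⁻¹¹
[Ca²⁺] = 5.66×10⁻⁴ = 5.7×10⁻⁴ mol/L

[Ca²⁺] = 5.7×10⁻⁴ mol/L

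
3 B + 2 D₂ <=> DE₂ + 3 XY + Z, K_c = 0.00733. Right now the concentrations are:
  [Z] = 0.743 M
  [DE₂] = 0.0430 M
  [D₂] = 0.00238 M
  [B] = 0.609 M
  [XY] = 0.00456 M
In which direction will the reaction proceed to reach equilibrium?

toward products

Q_c = [DE₂]·[XY]³·[Z] / ([B]³·[D₂]²) = (0.0430)·(0.00456)³·(0.743) / ((0.609)³·(0.00238)²) = 0.00237
Q_c = 0.00237 < K_c = 0.00733, so the forward reaction proceeds.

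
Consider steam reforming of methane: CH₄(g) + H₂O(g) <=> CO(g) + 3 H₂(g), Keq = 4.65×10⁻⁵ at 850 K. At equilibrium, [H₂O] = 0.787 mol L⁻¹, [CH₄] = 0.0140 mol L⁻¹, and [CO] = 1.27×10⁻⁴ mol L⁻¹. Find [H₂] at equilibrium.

[H₂] = 0.159 mol L⁻¹

At equilibrium, Keq = [CO]·[H₂]³ / ([CH₄]·[H₂O]) = 4.65×10⁻⁵.
(1.27×10⁻⁴)·([H₂])³ / ((0.0140)·(0.787)) = 4.65×10⁻⁵
[H₂]³ = 0.00403 ⇒ [H₂] = 0.159 mol L⁻¹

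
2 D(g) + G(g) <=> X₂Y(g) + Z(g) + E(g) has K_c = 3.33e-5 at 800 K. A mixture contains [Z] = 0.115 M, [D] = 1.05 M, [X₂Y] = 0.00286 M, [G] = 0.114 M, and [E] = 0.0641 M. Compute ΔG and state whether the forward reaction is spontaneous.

Q_c = [X₂Y]·[Z]·[E] / ([D]²·[G]) = (0.00286)·(0.115)·(0.0641) / ((1.05)²·(0.114)) = 1.68e-4
ΔG = RT ln(Q_c/K_c) = (8.314 J mol⁻¹ K⁻¹)(800 K) × ln(1.68e-4/3.33e-5)
   = (6.651 kJ/mol)(1.618) = 10.8 kJ/mol
ΔG > 0, so the forward reaction is non-spontaneous (proceeds in reverse).

ΔG = 10.8 kJ/mol; the forward reaction is non-spontaneous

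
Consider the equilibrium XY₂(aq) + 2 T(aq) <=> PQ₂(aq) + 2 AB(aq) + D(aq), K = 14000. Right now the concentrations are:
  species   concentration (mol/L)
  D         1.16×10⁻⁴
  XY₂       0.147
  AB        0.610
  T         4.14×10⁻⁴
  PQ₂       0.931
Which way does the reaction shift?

Q = [PQ₂]·[AB]²·[D] / ([XY₂]·[T]²) = (0.931)·(0.610)²·(1.16×10⁻⁴) / ((0.147)·(4.14×10⁻⁴)²) = 1590
Q = 1590 < K = 14000, so the forward reaction proceeds.

to the right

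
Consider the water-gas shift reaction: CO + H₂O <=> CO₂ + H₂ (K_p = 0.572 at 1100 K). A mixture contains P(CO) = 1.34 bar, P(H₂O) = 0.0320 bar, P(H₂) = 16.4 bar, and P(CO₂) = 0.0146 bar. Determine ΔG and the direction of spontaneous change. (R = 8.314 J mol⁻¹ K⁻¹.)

Q_p = P(CO₂)·P(H₂) / (P(CO)·P(H₂O)) = (0.0146)·(16.4) / ((1.34)·(0.0320)) = 5.58
ΔG = RT ln(Q_p/K_p) = (8.314 J mol⁻¹ K⁻¹)(1100 K) × ln(5.58/0.572)
   = (9.145 kJ/mol)(2.278) = 20.8 kJ/mol
ΔG > 0, so the forward reaction is non-spontaneous (proceeds in reverse).

ΔG = 20.8 kJ/mol; the forward reaction is non-spontaneous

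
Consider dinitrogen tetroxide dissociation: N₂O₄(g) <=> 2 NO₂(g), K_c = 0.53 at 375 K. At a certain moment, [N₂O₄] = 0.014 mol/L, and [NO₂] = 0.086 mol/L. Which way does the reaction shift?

at equilibrium

Q_c = [NO₂]² / [N₂O₄] = (0.086)² / (0.014) = 0.53
Q_c = 0.53 = K_c, so the system is already at equilibrium.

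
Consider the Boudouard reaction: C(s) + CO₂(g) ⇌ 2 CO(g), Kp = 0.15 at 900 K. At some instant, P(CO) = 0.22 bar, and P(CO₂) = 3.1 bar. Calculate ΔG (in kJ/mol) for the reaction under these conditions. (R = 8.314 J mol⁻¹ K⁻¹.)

(C is a pure solid — omitted from Qp.)
Qp = P(CO)² / P(CO₂) = (0.22)² / (3.1) = 0.0156
ΔG = RT ln(Qp/Kp) = (8.314 J mol⁻¹ K⁻¹)(900 K) × ln(0.0156/0.15)
   = (7.483 kJ/mol)(-2.263) = -16.9 kJ/mol
ΔG < 0, so the forward reaction is spontaneous (proceeds forward).

ΔG = -16.9 kJ/mol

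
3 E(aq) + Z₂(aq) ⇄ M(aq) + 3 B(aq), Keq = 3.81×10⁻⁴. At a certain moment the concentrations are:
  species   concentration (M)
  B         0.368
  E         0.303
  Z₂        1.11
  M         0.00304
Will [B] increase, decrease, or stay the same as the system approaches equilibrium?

decrease

Q = [M]·[B]³ / ([E]³·[Z₂]) = (0.00304)·(0.368)³ / ((0.303)³·(1.11)) = 0.00491
Q = 0.00491 > Keq = 3.81×10⁻⁴: net reverse reaction.
B is a product, so it decreases.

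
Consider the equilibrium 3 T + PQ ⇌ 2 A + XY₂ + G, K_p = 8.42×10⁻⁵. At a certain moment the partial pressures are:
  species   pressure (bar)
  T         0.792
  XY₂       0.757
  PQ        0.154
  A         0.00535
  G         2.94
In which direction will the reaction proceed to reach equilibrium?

reverse (toward reactants)

Q_p = P(A)²·P(XY₂)·P(G) / (P(T)³·P(PQ)) = (0.00535)²·(0.757)·(2.94) / ((0.792)³·(0.154)) = 8.33×10⁻⁴
Q_p = 8.33×10⁻⁴ > K_p = 8.42×10⁻⁵, so the reverse reaction proceeds.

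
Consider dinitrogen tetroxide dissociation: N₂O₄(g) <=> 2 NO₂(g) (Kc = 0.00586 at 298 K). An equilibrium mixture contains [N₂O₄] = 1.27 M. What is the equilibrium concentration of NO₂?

At equilibrium, Kc = [NO₂]² / [N₂O₄] = 0.00586.
([NO₂])² / (1.27) = 0.00586
[NO₂]² = 0.00744 ⇒ [NO₂] = 0.0863 M

[NO₂] = 0.0863 M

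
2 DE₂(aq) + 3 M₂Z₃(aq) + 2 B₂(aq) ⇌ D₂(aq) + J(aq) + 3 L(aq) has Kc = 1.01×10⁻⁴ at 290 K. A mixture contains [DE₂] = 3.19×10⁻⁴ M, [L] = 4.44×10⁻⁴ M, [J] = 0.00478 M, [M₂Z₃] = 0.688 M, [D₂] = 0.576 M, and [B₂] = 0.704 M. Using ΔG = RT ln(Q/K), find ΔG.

ΔG = -4.65 kJ/mol

Qc = [D₂]·[J]·[L]³ / ([DE₂]²·[M₂Z₃]³·[B₂]²) = (0.576)·(0.00478)·(4.44×10⁻⁴)³ / ((3.19×10⁻⁴)²·(0.688)³·(0.704)²) = 1.47×10⁻⁵
ΔG = RT ln(Qc/Kc) = (8.314 J mol⁻¹ K⁻¹)(290 K) × ln(1.47×10⁻⁵/1.01×10⁻⁴)
   = (2.411 kJ/mol)(-1.927) = -4.65 kJ/mol
ΔG < 0, so the forward reaction is spontaneous (proceeds forward).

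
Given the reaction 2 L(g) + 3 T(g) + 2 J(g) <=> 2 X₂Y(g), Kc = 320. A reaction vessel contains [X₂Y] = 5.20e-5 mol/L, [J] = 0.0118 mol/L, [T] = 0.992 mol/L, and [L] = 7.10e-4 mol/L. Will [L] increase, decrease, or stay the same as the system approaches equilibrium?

Qc = [X₂Y]² / ([L]²·[T]³·[J]²) = (5.20e-5)² / ((7.10e-4)²·(0.992)³·(0.0118)²) = 39.5
Qc = 39.5 < Kc = 320: net forward reaction.
L is a reactant, so it decreases.

decrease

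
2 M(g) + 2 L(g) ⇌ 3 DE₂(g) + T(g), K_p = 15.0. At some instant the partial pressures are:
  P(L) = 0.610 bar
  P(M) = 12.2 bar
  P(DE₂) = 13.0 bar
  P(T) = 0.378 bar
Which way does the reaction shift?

Q_p = P(DE₂)³·P(T) / (P(M)²·P(L)²) = (13.0)³·(0.378) / ((12.2)²·(0.610)²) = 15.0
Q_p = 15.0 = K_p, so the system is already at equilibrium.

no net change (already at equilibrium)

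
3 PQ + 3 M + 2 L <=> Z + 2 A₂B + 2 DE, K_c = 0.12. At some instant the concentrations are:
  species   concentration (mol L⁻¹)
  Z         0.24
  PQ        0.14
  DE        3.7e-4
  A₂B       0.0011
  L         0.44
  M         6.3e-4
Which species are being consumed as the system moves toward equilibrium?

Z, A₂B, DE (products)

Q_c = [Z]·[A₂B]²·[DE]² / ([PQ]³·[M]³·[L]²) = (0.24)·(0.0011)²·(3.7e-4)² / ((0.14)³·(6.3e-4)³·(0.44)²) = 0.30
Q_c = 0.30 > K_c = 0.12: net reverse reaction.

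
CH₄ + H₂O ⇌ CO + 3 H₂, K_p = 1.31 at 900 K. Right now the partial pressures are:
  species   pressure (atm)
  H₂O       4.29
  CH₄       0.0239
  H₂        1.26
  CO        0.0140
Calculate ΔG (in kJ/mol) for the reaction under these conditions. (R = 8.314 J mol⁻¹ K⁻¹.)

Q_p = P(CO)·P(H₂)³ / (P(CH₄)·P(H₂O)) = (0.0140)·(1.26)³ / ((0.0239)·(4.29)) = 0.273
ΔG = RT ln(Q_p/K_p) = (8.314 J mol⁻¹ K⁻¹)(900 K) × ln(0.273/1.31)
   = (7.483 kJ/mol)(-1.568) = -11.7 kJ/mol
ΔG < 0, so the forward reaction is spontaneous (proceeds forward).

ΔG = -11.7 kJ/mol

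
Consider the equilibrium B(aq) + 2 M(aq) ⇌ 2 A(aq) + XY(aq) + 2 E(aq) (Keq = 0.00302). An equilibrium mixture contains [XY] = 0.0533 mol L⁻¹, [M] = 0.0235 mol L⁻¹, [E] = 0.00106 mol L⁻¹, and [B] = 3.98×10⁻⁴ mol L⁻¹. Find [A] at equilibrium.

[A] = 0.105 mol L⁻¹

At equilibrium, Keq = [A]²·[XY]·[E]² / ([B]·[M]²) = 0.00302.
([A])²·(0.0533)·(0.00106)² / ((3.98×10⁻⁴)·(0.0235)²) = 0.00302
[A]² = 0.0111 ⇒ [A] = 0.105 mol L⁻¹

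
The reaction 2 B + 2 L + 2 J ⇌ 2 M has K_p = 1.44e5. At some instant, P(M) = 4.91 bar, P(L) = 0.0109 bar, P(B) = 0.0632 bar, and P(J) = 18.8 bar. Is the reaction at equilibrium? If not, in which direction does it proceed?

no net change (already at equilibrium)

Q_p = P(M)² / (P(B)²·P(L)²·P(J)²) = (4.91)² / ((0.0632)²·(0.0109)²·(18.8)²) = 1.44e5
Q_p = 1.44e5 = K_p, so the system is already at equilibrium.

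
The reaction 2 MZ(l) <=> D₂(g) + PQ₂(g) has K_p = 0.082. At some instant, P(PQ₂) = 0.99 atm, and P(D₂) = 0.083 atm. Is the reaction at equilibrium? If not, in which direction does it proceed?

(MZ is a pure liquid — omitted from Q_p.)
Q_p = P(D₂)·P(PQ₂) = (0.083)·(0.99) = 0.082
Q_p = 0.082 = K_p, so the system is already at equilibrium.

no net change (already at equilibrium)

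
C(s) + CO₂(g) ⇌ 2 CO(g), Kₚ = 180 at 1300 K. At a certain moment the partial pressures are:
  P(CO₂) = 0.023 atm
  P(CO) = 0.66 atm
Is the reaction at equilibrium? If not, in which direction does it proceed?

to the right

(C is a pure solid — omitted from Qₚ.)
Qₚ = P(CO)² / P(CO₂) = (0.66)² / (0.023) = 19
Qₚ = 19 < Kₚ = 180, so the forward reaction proceeds.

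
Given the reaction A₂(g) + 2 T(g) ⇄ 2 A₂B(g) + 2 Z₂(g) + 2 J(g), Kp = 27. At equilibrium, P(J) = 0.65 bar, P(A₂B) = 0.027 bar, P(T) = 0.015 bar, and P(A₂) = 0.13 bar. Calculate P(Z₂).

At equilibrium, Kp = P(A₂B)²·P(Z₂)²·P(J)² / (P(A₂)·P(T)²) = 27.
(0.027)²·(P(Z₂))²·(0.65)² / ((0.13)·(0.015)²) = 27
P(Z₂)² = 2.56 ⇒ P(Z₂) = 1.6 bar

P(Z₂) = 1.6 bar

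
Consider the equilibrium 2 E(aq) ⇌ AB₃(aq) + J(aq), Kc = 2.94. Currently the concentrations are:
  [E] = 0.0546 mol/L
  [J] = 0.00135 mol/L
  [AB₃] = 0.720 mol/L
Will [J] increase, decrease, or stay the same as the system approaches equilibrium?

increase

Qc = [AB₃]·[J] / [E]² = (0.720)·(0.00135) / (0.0546)² = 0.326
Qc = 0.326 < Kc = 2.94: net forward reaction.
J is a product, so it increases.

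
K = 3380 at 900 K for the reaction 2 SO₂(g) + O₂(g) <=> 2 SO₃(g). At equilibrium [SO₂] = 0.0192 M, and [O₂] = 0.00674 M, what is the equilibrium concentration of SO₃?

[SO₃] = 0.0916 M

At equilibrium, K = [SO₃]² / ([SO₂]²·[O₂]) = 3380.
([SO₃])² / ((0.0192)²·(0.00674)) = 3380
[SO₃]² = 0.00840 ⇒ [SO₃] = 0.0916 M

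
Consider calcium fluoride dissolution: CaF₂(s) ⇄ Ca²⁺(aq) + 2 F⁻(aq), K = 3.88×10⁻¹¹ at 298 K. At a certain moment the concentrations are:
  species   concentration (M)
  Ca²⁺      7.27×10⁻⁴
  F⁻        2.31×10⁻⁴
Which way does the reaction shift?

(CaF₂ is a pure solid — omitted from Q.)
Q = [Ca²⁺]·[F⁻]² = (7.27×10⁻⁴)·(2.31×10⁻⁴)² = 3.88×10⁻¹¹
Q = 3.88×10⁻¹¹ = K, so the system is already at equilibrium.

neither direction; the system is at equilibrium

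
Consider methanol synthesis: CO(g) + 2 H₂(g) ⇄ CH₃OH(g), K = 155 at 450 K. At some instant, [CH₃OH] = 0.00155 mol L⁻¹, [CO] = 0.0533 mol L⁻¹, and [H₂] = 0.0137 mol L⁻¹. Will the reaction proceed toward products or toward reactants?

neither direction; the system is at equilibrium

Q = [CH₃OH] / ([CO]·[H₂]²) = (0.00155) / ((0.0533)·(0.0137)²) = 155
Q = 155 = K, so the system is already at equilibrium.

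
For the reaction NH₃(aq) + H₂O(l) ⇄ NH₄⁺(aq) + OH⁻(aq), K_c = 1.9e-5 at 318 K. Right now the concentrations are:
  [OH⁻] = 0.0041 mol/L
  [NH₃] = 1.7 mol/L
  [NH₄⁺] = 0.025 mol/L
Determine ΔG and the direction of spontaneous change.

ΔG = 3.05 kJ/mol; the forward reaction is non-spontaneous

(H₂O is a pure liquid — omitted from Q_c.)
Q_c = [NH₄⁺]·[OH⁻] / [NH₃] = (0.025)·(0.0041) / (1.7) = 6.03e-5
ΔG = RT ln(Q_c/K_c) = (8.314 J mol⁻¹ K⁻¹)(318 K) × ln(6.03e-5/1.9e-5)
   = (2.644 kJ/mol)(1.155) = 3.05 kJ/mol
ΔG > 0, so the forward reaction is non-spontaneous (proceeds in reverse).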